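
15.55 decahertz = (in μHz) 1.555e+08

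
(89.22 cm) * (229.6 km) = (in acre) 50.62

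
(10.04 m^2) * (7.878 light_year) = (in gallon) 1.977e+20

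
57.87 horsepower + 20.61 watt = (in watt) 4.317e+04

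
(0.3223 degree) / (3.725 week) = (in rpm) 2.384e-08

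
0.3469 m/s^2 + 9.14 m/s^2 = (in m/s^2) 9.487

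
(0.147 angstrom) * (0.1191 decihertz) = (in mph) 3.916e-13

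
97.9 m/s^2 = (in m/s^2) 97.9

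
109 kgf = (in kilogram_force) 109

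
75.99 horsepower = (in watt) 5.667e+04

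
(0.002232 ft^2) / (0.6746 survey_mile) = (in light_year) 2.019e-23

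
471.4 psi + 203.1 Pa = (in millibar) 3.25e+04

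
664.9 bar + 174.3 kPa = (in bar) 666.6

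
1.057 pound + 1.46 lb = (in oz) 40.27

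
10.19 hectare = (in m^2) 1.019e+05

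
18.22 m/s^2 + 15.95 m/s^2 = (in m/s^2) 34.17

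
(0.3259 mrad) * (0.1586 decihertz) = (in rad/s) 5.169e-06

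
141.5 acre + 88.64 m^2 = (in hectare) 57.27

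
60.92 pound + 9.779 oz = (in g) 2.791e+04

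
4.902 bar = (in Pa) 4.902e+05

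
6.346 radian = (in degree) 363.6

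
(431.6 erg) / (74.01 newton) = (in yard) 6.378e-07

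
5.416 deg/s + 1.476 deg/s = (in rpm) 1.149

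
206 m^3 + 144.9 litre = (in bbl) 1297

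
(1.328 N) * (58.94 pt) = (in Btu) 2.617e-05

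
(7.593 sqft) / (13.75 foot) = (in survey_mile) 0.0001046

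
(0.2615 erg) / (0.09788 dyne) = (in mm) 26.72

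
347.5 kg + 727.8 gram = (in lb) 767.7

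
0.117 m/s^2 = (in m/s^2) 0.117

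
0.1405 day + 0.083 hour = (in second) 1.244e+04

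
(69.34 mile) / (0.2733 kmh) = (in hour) 408.3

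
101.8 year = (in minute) 5.351e+07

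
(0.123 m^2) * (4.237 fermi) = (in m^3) 5.212e-16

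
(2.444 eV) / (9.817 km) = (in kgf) 4.067e-24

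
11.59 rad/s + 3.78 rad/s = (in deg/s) 880.6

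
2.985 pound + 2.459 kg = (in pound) 8.406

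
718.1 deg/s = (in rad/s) 12.53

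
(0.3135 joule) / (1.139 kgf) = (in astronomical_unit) 1.876e-13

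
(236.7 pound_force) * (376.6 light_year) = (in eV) 2.341e+40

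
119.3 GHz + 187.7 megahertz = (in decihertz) 1.195e+12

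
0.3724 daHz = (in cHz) 372.4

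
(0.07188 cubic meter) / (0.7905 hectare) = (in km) 9.093e-09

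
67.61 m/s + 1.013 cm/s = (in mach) 0.1986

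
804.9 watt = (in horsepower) 1.079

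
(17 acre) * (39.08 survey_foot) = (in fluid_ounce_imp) 2.884e+10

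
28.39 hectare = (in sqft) 3.056e+06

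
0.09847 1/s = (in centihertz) 9.847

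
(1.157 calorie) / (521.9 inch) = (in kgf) 0.03724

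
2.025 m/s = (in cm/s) 202.5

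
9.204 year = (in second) 2.903e+08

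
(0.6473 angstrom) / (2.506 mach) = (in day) 8.78e-19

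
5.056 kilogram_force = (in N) 49.58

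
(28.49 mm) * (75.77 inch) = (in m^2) 0.05483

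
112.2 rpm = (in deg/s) 673.2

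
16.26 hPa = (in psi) 0.2358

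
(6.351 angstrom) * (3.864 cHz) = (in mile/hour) 5.49e-11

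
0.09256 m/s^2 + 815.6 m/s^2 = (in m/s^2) 815.7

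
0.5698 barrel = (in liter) 90.59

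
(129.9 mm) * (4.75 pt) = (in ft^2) 0.002343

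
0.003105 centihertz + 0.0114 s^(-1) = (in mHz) 11.43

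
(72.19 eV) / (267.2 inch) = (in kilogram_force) 1.738e-19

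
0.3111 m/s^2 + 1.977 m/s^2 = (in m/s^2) 2.288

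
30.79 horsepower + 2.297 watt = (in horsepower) 30.79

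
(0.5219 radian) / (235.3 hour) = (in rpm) 5.883e-06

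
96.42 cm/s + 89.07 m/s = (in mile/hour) 201.4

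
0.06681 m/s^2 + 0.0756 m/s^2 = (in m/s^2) 0.1424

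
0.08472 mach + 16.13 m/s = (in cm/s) 4498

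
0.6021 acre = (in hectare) 0.2437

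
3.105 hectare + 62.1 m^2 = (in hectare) 3.111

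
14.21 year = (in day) 5187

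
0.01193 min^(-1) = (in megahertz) 1.988e-10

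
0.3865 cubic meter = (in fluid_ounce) 1.307e+04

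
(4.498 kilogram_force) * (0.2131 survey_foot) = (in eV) 1.788e+19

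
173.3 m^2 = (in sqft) 1865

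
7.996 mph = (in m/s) 3.575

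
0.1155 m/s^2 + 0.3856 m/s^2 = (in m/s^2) 0.5011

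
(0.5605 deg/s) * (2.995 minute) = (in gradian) 111.9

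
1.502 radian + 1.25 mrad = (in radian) 1.503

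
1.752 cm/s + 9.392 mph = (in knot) 8.195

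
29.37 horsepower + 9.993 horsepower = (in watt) 2.935e+04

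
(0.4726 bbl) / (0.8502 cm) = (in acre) 0.002184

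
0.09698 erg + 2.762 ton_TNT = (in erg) 1.156e+17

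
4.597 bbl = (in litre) 730.9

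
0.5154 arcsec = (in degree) 0.0001432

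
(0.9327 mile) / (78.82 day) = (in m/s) 0.0002204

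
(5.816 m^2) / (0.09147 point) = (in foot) 5.913e+05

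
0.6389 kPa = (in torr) 4.792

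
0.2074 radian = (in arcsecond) 4.278e+04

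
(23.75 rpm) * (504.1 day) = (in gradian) 6.896e+09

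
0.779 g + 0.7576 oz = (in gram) 22.26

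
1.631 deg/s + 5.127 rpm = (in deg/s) 32.39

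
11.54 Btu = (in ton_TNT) 2.91e-06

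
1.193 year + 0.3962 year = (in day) 580.1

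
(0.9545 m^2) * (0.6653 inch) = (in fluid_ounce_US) 545.4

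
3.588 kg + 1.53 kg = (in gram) 5118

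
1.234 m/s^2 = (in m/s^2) 1.234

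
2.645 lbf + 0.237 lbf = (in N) 12.82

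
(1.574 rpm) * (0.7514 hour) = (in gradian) 2.838e+04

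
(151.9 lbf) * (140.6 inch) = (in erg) 2.413e+10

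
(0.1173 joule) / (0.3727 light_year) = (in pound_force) 7.479e-18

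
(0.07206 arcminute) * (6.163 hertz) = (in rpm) 0.001234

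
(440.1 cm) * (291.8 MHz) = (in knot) 2.496e+09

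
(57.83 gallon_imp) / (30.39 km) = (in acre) 2.138e-09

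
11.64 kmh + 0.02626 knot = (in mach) 0.009536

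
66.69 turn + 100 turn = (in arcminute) 3.601e+06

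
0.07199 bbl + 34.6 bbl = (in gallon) 1456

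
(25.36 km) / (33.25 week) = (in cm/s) 0.1261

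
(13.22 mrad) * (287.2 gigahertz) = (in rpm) 3.626e+10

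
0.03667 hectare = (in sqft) 3947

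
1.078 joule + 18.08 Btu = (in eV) 1.191e+23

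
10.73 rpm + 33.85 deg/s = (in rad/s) 1.714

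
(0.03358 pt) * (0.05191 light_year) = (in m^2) 5.818e+09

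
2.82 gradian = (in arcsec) 9137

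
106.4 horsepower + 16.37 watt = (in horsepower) 106.4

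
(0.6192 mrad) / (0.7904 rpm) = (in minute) 0.0001247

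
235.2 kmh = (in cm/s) 6533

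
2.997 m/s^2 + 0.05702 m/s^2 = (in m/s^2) 3.054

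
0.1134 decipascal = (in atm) 1.119e-07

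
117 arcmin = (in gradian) 2.167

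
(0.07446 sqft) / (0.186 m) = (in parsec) 1.205e-18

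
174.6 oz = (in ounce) 174.6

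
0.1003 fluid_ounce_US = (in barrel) 1.866e-05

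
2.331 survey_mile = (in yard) 4103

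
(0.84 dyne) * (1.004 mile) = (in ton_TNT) 3.244e-12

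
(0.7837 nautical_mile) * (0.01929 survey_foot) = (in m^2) 8.534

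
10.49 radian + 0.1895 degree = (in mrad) 1.049e+04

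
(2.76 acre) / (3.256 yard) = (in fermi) 3.752e+18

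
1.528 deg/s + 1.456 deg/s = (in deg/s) 2.984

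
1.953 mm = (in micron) 1953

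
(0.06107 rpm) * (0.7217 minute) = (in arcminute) 952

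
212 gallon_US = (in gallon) 212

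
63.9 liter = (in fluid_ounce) 2161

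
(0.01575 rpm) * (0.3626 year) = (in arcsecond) 3.89e+09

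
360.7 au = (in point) 1.53e+17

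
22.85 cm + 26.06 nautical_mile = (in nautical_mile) 26.06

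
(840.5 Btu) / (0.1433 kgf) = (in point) 1.789e+09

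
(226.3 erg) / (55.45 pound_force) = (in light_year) 9.698e-24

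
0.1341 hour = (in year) 1.531e-05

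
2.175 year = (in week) 113.4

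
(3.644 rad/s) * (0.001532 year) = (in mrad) 1.761e+08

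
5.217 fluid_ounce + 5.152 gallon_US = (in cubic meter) 0.01966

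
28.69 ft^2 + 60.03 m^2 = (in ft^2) 674.8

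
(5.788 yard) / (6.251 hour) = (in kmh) 0.0008467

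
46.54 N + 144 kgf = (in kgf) 148.7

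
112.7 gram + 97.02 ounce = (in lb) 6.312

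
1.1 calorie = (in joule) 4.602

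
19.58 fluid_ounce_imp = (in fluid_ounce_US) 18.81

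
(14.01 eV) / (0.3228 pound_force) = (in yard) 1.71e-18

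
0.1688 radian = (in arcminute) 580.3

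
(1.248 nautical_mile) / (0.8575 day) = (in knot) 0.06064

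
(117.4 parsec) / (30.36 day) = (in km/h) 4.972e+12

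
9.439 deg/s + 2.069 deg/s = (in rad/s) 0.2009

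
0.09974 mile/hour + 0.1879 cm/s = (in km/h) 0.1673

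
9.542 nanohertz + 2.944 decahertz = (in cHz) 2944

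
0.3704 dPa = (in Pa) 0.03704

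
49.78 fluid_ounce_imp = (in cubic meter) 0.001414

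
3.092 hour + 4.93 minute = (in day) 0.1323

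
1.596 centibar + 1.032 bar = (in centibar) 104.8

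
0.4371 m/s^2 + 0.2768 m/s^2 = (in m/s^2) 0.7139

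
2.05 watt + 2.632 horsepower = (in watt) 1965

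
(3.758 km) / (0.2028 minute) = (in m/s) 308.8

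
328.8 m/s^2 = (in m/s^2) 328.8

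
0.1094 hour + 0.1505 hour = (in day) 0.01083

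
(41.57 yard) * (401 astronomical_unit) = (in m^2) 2.28e+15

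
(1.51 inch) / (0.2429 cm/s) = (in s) 15.79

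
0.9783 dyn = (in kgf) 9.976e-07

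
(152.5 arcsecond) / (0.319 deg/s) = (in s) 0.1328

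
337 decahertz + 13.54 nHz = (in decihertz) 3.37e+04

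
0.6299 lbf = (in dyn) 2.802e+05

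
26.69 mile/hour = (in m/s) 11.93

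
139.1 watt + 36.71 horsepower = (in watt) 2.751e+04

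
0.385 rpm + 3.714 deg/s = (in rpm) 1.004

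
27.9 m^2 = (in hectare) 0.00279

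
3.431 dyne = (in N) 3.431e-05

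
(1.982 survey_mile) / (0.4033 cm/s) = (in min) 1.318e+04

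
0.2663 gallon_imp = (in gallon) 0.3198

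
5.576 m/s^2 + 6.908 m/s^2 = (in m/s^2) 12.48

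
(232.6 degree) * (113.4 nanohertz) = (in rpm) 4.396e-06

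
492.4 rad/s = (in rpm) 4702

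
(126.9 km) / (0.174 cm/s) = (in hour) 2.026e+04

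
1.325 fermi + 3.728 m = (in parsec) 1.208e-16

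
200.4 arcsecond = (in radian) 0.0009716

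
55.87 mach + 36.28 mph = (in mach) 55.92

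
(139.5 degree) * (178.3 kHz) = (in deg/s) 2.487e+07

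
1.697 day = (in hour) 40.73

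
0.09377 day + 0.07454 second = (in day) 0.09377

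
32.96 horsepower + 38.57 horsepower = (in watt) 5.334e+04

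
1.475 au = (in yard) 2.413e+11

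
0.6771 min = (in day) 0.0004702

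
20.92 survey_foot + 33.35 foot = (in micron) 1.654e+07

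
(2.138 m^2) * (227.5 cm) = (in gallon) 1285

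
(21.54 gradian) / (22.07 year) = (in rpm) 4.642e-09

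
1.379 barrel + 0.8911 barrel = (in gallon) 95.34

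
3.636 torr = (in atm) 0.004784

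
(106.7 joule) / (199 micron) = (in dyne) 5.362e+10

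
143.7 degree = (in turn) 0.3992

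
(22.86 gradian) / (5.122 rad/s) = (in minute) 0.001168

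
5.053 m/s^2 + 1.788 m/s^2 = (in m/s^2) 6.841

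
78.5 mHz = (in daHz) 0.00785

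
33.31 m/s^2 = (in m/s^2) 33.31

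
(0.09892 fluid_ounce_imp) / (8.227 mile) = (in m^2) 2.123e-10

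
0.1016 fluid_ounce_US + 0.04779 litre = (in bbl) 0.0003195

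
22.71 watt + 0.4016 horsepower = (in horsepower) 0.4321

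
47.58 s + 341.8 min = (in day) 0.2379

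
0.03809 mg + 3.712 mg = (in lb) 8.268e-06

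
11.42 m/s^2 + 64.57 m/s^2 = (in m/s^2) 75.99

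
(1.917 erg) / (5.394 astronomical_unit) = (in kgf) 2.423e-20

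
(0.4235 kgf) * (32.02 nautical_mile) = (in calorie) 5.886e+04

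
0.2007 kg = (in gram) 200.7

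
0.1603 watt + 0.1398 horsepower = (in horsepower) 0.14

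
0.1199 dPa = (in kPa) 1.199e-05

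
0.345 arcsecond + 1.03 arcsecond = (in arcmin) 0.02292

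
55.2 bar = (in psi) 800.6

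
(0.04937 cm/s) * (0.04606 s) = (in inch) 0.0008953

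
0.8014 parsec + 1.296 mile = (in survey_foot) 8.113e+16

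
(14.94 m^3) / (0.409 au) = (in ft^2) 2.628e-09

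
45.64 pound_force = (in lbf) 45.64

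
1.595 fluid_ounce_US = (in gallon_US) 0.01246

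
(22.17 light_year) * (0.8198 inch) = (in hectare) 4.367e+11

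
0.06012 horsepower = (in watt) 44.83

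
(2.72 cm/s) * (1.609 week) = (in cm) 2.647e+06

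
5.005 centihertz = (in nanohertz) 5.005e+07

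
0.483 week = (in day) 3.381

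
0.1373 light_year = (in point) 3.682e+18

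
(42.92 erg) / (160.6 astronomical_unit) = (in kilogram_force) 1.822e-20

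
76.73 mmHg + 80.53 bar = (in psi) 1169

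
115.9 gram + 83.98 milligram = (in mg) 1.16e+05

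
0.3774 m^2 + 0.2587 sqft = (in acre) 9.92e-05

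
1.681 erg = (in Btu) 1.593e-10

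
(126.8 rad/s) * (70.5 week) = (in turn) 8.605e+08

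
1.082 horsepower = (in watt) 806.8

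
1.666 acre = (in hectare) 0.6742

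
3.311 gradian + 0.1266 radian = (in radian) 0.1786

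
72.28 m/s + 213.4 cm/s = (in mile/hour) 166.5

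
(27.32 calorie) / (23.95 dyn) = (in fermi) 4.773e+20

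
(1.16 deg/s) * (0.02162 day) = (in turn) 6.019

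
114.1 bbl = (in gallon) 4792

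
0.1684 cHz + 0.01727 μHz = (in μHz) 1684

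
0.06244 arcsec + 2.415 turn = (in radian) 15.17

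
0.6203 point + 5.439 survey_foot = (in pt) 4700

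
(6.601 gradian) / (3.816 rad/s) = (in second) 0.02717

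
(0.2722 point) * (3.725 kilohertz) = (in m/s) 0.3577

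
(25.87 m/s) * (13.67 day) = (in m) 3.055e+07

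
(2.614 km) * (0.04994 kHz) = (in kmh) 4.7e+05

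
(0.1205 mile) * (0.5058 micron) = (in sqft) 0.001056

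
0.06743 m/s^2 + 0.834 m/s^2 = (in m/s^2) 0.9014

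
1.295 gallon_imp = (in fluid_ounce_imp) 207.2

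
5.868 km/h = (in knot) 3.168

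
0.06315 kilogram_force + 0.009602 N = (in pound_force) 0.1414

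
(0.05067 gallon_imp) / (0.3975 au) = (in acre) 9.572e-19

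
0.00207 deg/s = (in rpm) 0.000345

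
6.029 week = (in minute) 6.077e+04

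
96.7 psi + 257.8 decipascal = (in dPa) 6.667e+06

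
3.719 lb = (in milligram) 1.687e+06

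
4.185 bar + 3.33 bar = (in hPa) 7515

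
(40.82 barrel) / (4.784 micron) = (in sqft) 1.46e+07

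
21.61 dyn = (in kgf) 2.204e-05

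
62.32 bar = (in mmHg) 4.674e+04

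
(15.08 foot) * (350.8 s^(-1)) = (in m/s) 1612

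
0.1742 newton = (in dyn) 1.742e+04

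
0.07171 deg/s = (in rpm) 0.01195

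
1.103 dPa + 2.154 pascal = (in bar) 2.264e-05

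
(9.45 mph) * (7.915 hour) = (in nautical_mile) 65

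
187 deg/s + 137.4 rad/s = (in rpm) 1343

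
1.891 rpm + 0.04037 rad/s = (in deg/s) 13.66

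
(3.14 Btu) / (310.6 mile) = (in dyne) 662.8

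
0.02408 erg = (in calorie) 5.755e-10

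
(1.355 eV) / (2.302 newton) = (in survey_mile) 5.86e-23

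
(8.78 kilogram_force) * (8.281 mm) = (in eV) 4.45e+18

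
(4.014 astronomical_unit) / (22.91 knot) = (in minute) 8.492e+08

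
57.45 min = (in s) 3447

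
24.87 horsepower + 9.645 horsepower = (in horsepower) 34.52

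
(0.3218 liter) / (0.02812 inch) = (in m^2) 0.4505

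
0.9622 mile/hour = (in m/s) 0.4301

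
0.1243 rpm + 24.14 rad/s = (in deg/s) 1384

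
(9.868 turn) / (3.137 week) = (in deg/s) 0.001872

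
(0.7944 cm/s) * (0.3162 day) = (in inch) 8544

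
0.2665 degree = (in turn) 0.0007403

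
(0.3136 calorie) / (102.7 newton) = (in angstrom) 1.278e+08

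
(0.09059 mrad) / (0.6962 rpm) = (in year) 3.94e-11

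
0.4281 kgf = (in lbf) 0.9438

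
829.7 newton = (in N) 829.7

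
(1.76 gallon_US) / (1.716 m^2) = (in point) 11.01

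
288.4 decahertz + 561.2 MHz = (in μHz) 5.612e+14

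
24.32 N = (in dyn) 2.432e+06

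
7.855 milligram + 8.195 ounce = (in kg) 0.2323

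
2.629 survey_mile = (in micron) 4.231e+09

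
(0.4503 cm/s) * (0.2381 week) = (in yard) 709.1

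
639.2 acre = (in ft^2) 2.784e+07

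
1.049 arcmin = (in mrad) 0.3051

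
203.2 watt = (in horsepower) 0.2725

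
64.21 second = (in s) 64.21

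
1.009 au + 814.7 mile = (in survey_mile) 9.379e+07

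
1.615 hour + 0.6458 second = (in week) 0.009614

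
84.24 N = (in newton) 84.24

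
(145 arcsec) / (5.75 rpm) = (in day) 1.351e-08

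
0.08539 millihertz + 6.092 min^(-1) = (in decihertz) 1.016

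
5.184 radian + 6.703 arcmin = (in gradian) 330.1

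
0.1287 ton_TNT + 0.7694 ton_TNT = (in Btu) 3.562e+06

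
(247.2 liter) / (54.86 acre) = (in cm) 0.0001113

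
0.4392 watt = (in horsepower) 0.000589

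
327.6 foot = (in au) 6.675e-10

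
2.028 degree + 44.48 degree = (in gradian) 51.68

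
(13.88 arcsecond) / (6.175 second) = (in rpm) 0.0001041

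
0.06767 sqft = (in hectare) 6.287e-07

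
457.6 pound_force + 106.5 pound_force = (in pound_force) 564.1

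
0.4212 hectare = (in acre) 1.041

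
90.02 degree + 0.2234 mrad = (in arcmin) 5402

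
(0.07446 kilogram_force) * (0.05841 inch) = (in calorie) 0.0002589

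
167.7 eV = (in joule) 2.687e-17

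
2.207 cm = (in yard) 0.02414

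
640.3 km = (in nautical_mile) 345.7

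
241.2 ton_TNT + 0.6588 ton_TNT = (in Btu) 9.591e+08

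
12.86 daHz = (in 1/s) 128.6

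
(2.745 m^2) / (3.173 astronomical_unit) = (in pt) 1.639e-08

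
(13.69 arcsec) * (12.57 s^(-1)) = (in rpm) 0.007967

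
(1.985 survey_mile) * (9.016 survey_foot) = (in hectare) 0.8779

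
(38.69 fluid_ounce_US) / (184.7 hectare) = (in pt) 1.756e-06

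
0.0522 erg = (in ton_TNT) 1.248e-18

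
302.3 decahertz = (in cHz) 3.023e+05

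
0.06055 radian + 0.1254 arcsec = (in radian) 0.06055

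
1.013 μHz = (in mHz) 0.001013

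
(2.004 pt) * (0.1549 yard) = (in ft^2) 0.001078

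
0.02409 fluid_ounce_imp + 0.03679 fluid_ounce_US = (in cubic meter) 1.772e-06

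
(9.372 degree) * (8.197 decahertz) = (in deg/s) 768.2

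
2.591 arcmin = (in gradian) 0.04798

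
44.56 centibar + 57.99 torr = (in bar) 0.5229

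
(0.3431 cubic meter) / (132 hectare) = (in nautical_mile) 1.403e-10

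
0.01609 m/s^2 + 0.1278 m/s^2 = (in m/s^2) 0.1439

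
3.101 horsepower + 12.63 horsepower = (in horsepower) 15.73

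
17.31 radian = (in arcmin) 5.951e+04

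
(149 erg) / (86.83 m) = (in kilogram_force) 1.75e-08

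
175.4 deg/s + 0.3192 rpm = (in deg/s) 177.3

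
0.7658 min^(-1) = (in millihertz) 12.76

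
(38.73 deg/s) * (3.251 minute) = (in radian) 131.9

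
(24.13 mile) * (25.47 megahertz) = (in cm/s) 9.891e+13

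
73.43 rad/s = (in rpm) 701.2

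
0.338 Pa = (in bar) 3.38e-06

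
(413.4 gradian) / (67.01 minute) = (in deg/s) 0.09254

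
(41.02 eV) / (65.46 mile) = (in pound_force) 1.402e-23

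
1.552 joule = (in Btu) 0.001471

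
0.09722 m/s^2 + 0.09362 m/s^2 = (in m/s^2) 0.1908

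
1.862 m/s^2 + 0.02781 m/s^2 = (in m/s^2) 1.89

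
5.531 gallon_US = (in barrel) 0.1317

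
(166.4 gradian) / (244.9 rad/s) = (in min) 0.0001779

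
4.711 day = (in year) 0.01291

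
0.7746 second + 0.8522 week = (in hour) 143.2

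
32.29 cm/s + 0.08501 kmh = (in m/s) 0.3465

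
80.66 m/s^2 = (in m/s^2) 80.66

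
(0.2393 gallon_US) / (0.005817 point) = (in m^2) 441.4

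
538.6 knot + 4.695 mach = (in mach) 5.509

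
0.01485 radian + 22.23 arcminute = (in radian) 0.02132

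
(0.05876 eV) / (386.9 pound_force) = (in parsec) 1.773e-40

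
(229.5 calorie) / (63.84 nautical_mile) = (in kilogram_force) 0.0008282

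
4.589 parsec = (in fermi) 1.416e+32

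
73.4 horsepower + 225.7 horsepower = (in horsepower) 299.1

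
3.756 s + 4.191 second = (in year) 2.52e-07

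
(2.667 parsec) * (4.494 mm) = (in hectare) 3.698e+10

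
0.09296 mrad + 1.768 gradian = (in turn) 0.004435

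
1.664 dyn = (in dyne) 1.664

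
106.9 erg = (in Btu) 1.013e-08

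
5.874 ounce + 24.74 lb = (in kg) 11.39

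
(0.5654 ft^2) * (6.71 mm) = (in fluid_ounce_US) 11.92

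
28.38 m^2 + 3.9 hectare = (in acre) 9.644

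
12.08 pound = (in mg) 5.479e+06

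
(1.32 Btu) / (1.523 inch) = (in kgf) 3671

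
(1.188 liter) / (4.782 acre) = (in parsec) 1.989e-24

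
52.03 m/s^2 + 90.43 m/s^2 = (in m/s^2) 142.5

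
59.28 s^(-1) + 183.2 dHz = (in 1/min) 4656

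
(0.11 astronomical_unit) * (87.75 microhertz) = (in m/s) 1.444e+06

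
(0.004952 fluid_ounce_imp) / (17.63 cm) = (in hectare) 7.981e-11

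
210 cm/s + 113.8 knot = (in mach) 0.1781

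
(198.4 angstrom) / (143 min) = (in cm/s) 2.312e-10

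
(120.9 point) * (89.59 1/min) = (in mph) 0.1425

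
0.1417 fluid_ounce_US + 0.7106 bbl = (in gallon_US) 29.85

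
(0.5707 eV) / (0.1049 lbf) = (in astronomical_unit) 1.31e-30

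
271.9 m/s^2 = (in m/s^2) 271.9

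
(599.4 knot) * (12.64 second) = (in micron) 3.898e+09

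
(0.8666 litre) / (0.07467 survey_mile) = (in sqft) 7.762e-05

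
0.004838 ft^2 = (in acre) 1.111e-07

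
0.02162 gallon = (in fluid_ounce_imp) 2.88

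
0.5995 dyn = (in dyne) 0.5995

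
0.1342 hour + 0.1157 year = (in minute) 6.082e+04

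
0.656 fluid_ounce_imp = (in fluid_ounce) 0.6303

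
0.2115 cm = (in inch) 0.08327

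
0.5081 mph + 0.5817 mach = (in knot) 385.5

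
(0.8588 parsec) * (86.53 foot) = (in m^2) 6.989e+17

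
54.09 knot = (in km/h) 100.2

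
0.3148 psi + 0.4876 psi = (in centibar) 5.532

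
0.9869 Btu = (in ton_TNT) 2.489e-07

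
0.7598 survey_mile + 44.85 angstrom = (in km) 1.223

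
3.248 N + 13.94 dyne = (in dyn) 3.248e+05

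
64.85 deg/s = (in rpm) 10.81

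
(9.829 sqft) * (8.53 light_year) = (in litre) 7.369e+19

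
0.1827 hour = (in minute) 10.96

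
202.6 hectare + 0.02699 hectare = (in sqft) 2.181e+07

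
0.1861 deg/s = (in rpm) 0.03102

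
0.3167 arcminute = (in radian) 9.212e-05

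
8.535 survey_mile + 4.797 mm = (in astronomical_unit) 9.182e-08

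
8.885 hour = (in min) 533.1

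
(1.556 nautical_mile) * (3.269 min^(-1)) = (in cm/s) 1.57e+04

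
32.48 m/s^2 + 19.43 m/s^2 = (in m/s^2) 51.91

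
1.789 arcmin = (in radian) 0.0005204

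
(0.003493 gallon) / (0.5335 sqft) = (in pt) 0.7562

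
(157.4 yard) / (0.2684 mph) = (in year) 3.804e-05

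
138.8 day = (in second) 1.199e+07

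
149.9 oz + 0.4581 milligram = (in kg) 4.25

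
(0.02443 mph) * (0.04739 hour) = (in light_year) 1.969e-16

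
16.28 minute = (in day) 0.01131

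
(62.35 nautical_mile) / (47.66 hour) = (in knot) 1.308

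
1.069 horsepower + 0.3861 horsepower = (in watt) 1085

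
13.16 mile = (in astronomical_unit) 1.416e-07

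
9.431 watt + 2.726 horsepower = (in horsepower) 2.739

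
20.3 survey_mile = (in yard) 3.573e+04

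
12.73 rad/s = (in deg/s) 729.4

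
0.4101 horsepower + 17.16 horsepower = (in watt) 1.31e+04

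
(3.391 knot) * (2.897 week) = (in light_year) 3.231e-10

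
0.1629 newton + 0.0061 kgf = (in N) 0.2227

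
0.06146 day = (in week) 0.00878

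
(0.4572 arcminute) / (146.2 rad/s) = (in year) 2.885e-14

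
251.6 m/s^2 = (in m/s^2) 251.6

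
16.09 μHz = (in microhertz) 16.09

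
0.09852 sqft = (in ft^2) 0.09852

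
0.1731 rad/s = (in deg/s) 9.918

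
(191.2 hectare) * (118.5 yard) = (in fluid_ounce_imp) 7.292e+12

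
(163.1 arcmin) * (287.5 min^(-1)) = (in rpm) 2.171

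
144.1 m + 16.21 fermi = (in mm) 1.441e+05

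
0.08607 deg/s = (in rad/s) 0.001502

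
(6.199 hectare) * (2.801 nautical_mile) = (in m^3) 3.216e+08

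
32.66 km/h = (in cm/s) 907.2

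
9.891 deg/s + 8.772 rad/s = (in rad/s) 8.945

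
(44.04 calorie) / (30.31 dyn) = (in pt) 1.723e+09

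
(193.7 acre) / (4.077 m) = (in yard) 2.103e+05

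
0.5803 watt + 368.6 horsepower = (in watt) 2.749e+05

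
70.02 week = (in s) 4.235e+07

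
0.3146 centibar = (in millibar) 3.146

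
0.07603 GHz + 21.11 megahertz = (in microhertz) 9.714e+13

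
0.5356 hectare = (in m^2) 5356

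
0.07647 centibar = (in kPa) 0.07647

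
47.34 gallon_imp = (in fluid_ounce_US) 7277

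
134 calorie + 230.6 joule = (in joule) 791.3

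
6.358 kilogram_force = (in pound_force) 14.02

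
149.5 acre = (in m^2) 6.05e+05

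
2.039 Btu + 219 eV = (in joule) 2151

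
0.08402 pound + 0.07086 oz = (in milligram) 4.012e+04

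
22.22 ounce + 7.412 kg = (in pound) 17.73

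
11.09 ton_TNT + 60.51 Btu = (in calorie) 1.109e+10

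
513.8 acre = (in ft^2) 2.238e+07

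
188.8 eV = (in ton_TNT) 7.23e-27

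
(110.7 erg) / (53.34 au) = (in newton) 1.387e-18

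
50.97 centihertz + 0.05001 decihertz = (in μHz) 5.147e+05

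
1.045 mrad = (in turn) 0.0001663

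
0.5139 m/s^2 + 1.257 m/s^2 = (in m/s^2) 1.771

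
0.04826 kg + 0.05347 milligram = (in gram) 48.26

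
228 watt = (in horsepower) 0.3058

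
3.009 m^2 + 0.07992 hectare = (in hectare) 0.08022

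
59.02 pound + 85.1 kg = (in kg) 111.9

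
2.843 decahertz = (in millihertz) 2.843e+04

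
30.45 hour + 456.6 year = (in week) 2.381e+04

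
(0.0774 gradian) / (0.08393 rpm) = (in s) 0.1383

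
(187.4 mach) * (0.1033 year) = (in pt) 5.892e+14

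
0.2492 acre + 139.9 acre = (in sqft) 6.105e+06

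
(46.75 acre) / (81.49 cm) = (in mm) 2.322e+08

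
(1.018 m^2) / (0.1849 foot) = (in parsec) 5.854e-16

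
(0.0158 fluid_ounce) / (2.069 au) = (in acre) 3.73e-22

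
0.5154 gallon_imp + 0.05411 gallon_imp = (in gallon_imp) 0.5695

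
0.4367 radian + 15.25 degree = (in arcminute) 2416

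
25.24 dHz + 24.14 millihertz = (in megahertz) 2.548e-06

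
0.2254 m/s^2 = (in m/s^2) 0.2254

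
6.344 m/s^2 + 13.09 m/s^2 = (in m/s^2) 19.43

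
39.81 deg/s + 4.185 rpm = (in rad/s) 1.133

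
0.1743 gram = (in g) 0.1743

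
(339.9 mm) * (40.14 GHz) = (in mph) 3.052e+10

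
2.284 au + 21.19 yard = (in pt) 9.685e+14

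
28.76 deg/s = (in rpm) 4.793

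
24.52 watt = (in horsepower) 0.03288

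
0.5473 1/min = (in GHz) 9.122e-12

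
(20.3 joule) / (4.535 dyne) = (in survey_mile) 278.1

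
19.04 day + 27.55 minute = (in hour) 457.4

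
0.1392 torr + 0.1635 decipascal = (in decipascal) 185.7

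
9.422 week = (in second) 5.698e+06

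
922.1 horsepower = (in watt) 6.876e+05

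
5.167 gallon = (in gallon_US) 5.167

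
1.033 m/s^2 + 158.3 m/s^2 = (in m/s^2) 159.3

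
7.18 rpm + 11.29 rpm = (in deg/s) 110.8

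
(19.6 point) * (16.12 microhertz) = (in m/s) 1.115e-07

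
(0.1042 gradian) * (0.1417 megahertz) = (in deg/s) 1.329e+04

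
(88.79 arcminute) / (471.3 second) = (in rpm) 0.0005233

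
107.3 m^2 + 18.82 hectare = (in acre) 46.53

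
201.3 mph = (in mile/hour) 201.3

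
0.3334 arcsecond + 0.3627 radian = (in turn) 0.05773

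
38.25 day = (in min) 5.508e+04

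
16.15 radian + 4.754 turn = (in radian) 46.02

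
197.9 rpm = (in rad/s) 20.72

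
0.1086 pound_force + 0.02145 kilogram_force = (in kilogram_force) 0.07071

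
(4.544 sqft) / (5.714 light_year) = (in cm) 7.809e-16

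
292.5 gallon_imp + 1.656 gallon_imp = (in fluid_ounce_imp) 4.706e+04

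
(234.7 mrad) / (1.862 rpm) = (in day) 1.393e-05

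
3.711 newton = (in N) 3.711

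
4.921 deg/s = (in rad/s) 0.08589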